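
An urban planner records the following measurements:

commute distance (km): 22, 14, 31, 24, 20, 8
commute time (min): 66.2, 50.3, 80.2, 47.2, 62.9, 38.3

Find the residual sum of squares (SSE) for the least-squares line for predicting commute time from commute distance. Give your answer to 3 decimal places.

n = 6, Σx = 119, Σy = 345.1, Σxy = 7344, Σx² = 2681, Σy² = 20995.71
Sxx = Σx² − (Σx)²/n = 2681 − 2360.166667 = 320.833333
Sxy = Σxy − (Σx)(Σy)/n = 7344 − 6844.483333 = 499.516667
Syy = Σy² − (Σy)²/n = 20995.71 − 19849.001667 = 1146.708333
b = Sxy/Sxx = 499.516667/320.833333 = 1.556935
SSE = Syy − b·Sxy = 1146.708333 − 1.556935·499.516667 = 368.993319

368.993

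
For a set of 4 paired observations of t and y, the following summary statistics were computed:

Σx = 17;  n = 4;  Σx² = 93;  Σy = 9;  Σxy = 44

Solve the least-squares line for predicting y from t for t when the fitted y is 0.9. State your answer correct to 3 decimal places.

-0.622

Sxx = Σx² − (Σx)²/n = 93 − 72.25 = 20.75
Sxy = Σxy − (Σx)(Σy)/n = 44 − 38.25 = 5.75
b = Sxy/Sxx = 5.75/20.75 = 0.277108
a = ȳ − b·x̄ = 2.25 − 0.277108·4.25 = 1.072289
Set a + b·x = 0.9: x = (0.9 − 1.072289) / 0.277108 = -0.621739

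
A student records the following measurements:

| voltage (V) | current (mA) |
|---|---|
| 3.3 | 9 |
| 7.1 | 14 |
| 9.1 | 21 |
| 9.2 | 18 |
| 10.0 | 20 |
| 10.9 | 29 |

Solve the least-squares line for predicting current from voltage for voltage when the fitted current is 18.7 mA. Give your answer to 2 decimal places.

8.36

n = 6, Σx = 49.6, Σy = 111, Σxy = 1001.9, Σx² = 447.56
Sxx = Σx² − (Σx)²/n = 447.56 − 410.026667 = 37.533333
Sxy = Σxy − (Σx)(Σy)/n = 1001.9 − 917.6 = 84.3
b = Sxy/Sxx = 84.3/37.533333 = 2.246004
a = ȳ − b·x̄ = 18.5 − 2.246004·8.266667 = -0.066963
Set a + b·x = 18.7: x = (18.7 − (-0.066963)) / 2.246004 = 8.355714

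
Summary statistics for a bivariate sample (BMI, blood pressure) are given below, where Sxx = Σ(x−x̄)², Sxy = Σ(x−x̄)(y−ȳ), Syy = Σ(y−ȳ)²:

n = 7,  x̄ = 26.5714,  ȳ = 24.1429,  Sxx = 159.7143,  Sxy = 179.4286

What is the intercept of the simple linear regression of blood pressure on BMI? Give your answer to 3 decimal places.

-5.708

b = Sxy/Sxx = 179.4286/159.7143 = 1.123435
a = ȳ − b·x̄ = 24.1429 − 1.123435·26.5714 = -5.708335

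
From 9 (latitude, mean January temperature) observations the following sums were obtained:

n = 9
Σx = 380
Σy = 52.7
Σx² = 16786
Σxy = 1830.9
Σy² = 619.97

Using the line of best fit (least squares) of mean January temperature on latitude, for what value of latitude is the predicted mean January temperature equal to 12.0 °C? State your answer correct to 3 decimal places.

Sxx = Σx² − (Σx)²/n = 16786 − 16044.444444 = 741.555556
Sxy = Σxy − (Σx)(Σy)/n = 1830.9 − 2225.111111 = -394.211111
b = Sxy/Sxx = -394.211111/741.555556 = -0.531600
a = ȳ − b·x̄ = 5.855556 − (-0.531600)·42.222222 = 28.300899
Set a + b·x = 12.0: x = (12.0 − 28.300899) / (-0.531600) = 30.663829

30.664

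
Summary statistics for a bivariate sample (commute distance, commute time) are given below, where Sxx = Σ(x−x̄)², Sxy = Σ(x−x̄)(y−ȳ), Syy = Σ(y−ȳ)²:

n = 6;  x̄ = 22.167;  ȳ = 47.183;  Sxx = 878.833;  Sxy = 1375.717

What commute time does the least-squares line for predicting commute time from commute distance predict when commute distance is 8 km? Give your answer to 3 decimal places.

b = Sxy/Sxx = 1375.717/878.833 = 1.565391
a = ȳ − b·x̄ = 47.183 − 1.565391·22.167 = 12.482984
ŷ(8) = a + b·8 = 12.482984 + 1.565391·8 = 25.006110

25.006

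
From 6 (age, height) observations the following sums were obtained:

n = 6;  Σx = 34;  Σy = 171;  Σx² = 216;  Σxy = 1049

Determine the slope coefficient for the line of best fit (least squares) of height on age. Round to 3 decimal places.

3.429

Sxx = Σx² − (Σx)²/n = 216 − 192.666667 = 23.333333
Sxy = Σxy − (Σx)(Σy)/n = 1049 − 969 = 80
b = Sxy/Sxx = 80/23.333333 = 3.428571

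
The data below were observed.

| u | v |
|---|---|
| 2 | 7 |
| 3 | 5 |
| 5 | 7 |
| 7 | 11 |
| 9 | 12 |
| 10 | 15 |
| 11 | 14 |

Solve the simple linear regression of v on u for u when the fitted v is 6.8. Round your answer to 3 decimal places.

3.497

n = 7, Σx = 47, Σy = 71, Σxy = 553, Σx² = 389
Sxx = Σx² − (Σx)²/n = 389 − 315.571429 = 73.428571
Sxy = Σxy − (Σx)(Σy)/n = 553 − 476.714286 = 76.285714
b = Sxy/Sxx = 76.285714/73.428571 = 1.038911
a = ȳ − b·x̄ = 10.142857 − 1.038911·6.714286 = 3.167315
Set a + b·x = 6.8: x = (6.8 − 3.167315) / 1.038911 = 3.496629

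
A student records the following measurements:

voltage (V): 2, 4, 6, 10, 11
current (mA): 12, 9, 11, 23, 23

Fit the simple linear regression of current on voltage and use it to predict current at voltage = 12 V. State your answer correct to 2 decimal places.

24.19

n = 5, Σx = 33, Σy = 78, Σxy = 609, Σx² = 277
Sxx = Σx² − (Σx)²/n = 277 − 217.8 = 59.2
Sxy = Σxy − (Σx)(Σy)/n = 609 − 514.8 = 94.2
b = Sxy/Sxx = 94.2/59.2 = 1.591216
a = ȳ − b·x̄ = 15.6 − 1.591216·6.6 = 5.097973
ŷ(12) = a + b·12 = 5.097973 + 1.591216·12 = 24.192568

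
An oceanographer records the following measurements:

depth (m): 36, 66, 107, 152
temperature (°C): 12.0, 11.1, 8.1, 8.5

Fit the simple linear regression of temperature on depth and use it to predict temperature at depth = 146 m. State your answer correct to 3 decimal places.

8.027

n = 4, Σx = 361, Σy = 39.7, Σxy = 3323.3, Σx² = 40205
Sxx = Σx² − (Σx)²/n = 40205 − 32580.25 = 7624.75
Sxy = Σxy − (Σx)(Σy)/n = 3323.3 − 3582.925 = -259.625
b = Sxy/Sxx = -259.625/7624.75 = -0.034050
a = ȳ − b·x̄ = 9.925 − (-0.034050)·90.25 = 12.998039
ŷ(146) = a + b·146 = 12.998039 + (-0.034050)·146 = 8.026696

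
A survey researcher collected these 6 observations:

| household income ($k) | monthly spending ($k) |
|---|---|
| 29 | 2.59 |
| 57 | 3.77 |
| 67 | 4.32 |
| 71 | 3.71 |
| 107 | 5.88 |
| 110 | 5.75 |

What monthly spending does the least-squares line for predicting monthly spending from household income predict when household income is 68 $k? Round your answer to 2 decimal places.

4.11

n = 6, Σx = 441, Σy = 26.02, Σxy = 2104.51, Σx² = 37169
Sxx = Σx² − (Σx)²/n = 37169 − 32413.5 = 4755.5
Sxy = Σxy − (Σx)(Σy)/n = 2104.51 − 1912.47 = 192.04
b = Sxy/Sxx = 192.04/4755.5 = 0.040383
a = ȳ − b·x̄ = 4.336667 − 0.040383·73.5 = 1.368537
ŷ(68) = a + b·68 = 1.368537 + 0.040383·68 = 4.114562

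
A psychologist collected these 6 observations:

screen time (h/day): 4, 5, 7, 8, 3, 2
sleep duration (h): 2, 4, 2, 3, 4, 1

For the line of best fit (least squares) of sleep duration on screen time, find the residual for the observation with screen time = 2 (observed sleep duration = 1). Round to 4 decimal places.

n = 6, Σx = 29, Σy = 16, Σxy = 80, Σx² = 167
Sxx = Σx² − (Σx)²/n = 167 − 140.166667 = 26.833333
Sxy = Σxy − (Σx)(Σy)/n = 80 − 77.333333 = 2.666667
b = Sxy/Sxx = 2.666667/26.833333 = 0.099379
a = ȳ − b·x̄ = 2.666667 − 0.099379·4.833333 = 2.186335
ŷ(2) = 2.186335 + 0.099379·2 = 2.385093
residual = y − ŷ = 1 − 2.385093 = -1.385093

-1.3851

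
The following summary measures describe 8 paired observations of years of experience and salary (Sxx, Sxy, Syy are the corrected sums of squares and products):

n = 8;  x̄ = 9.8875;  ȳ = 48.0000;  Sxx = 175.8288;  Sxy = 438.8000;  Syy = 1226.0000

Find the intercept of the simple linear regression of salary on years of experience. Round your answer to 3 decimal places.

b = Sxy/Sxx = 438.8/175.8288 = 2.495609
a = ȳ − b·x̄ = 48 − 2.495609·9.8875 = 23.324662

23.325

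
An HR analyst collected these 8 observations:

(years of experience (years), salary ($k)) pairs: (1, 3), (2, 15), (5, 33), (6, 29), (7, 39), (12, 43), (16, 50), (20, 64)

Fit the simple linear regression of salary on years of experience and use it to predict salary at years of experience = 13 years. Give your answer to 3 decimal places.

46.269

n = 8, Σx = 69, Σy = 276, Σxy = 3241, Σx² = 915
Sxx = Σx² − (Σx)²/n = 915 − 595.125 = 319.875
Sxy = Σxy − (Σx)(Σy)/n = 3241 − 2380.5 = 860.5
b = Sxy/Sxx = 860.5/319.875 = 2.690113
a = ȳ − b·x̄ = 34.5 − 2.690113·8.625 = 11.297773
ŷ(13) = a + b·13 = 11.297773 + 2.690113·13 = 46.269246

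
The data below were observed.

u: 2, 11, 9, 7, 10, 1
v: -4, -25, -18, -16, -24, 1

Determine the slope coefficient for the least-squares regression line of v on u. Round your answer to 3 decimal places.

-2.493

n = 6, Σx = 40, Σy = -86, Σxy = -796, Σx² = 356
Sxx = Σx² − (Σx)²/n = 356 − 266.666667 = 89.333333
Sxy = Σxy − (Σx)(Σy)/n = -796 − (-573.333333) = -222.666667
b = Sxy/Sxx = -222.666667/89.333333 = -2.492537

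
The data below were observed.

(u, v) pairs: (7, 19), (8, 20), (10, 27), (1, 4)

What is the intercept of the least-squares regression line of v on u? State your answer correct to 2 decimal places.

n = 4, Σx = 26, Σy = 70, Σxy = 567, Σx² = 214
Sxx = Σx² − (Σx)²/n = 214 − 169 = 45
Sxy = Σxy − (Σx)(Σy)/n = 567 − 455 = 112
b = Sxy/Sxx = 112/45 = 2.488889
a = ȳ − b·x̄ = 17.5 − 2.488889·6.5 = 1.322222

1.32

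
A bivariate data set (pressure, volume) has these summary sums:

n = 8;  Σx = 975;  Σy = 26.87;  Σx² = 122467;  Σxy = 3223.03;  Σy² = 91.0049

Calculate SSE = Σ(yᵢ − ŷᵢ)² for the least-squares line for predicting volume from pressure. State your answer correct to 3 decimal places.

0.019

Sxx = Σx² − (Σx)²/n = 122467 − 118828.125 = 3638.875
Sxy = Σxy − (Σx)(Σy)/n = 3223.03 − 3274.78125 = -51.75125
Syy = Σy² − (Σy)²/n = 91.0049 − 90.249612 = 0.755288
b = Sxy/Sxx = -51.75125/3638.875 = -0.014222
SSE = Syy − b·Sxy = 0.755288 − (-0.014222)·(-51.75125) = 0.019293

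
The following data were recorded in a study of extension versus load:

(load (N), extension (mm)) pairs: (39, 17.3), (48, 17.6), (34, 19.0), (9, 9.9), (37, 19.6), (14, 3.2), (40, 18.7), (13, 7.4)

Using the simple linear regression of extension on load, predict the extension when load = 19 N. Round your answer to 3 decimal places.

n = 8, Σx = 234, Σy = 112.7, Σxy = 3868.8, Σx² = 8396
Sxx = Σx² − (Σx)²/n = 8396 − 6844.5 = 1551.5
Sxy = Σxy − (Σx)(Σy)/n = 3868.8 − 3296.475 = 572.325
b = Sxy/Sxx = 572.325/1551.5 = 0.368885
a = ȳ − b·x̄ = 14.0875 − 0.368885·29.25 = 3.297615
ŷ(19) = a + b·19 = 3.297615 + 0.368885·19 = 10.306429

10.306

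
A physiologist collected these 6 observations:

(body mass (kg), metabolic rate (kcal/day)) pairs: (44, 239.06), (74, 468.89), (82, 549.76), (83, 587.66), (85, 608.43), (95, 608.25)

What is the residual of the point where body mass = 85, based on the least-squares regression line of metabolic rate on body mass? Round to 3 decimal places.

n = 6, Σx = 463, Σy = 3062.05, Σxy = 248572.9, Σx² = 37275
Sxx = Σx² − (Σx)²/n = 37275 − 35728.166667 = 1546.833333
Sxy = Σxy − (Σx)(Σy)/n = 248572.9 − 236288.191667 = 12284.708333
b = Sxy/Sxx = 12284.708333/1546.833333 = 7.941844
a = ȳ − b·x̄ = 510.341667 − 7.941844·77.166667 = -102.503927
ŷ(85) = -102.503927 + 7.941844·85 = 572.552774
residual = y − ŷ = 608.43 − 572.552774 = 35.877226

35.877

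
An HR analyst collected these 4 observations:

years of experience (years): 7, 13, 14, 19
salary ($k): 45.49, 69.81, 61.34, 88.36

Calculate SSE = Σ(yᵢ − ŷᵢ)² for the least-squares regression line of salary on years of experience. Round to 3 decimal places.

n = 4, Σx = 53, Σy = 265, Σxy = 3763.56, Σx² = 775, Σy² = 18512.8614
Sxx = Σx² − (Σx)²/n = 775 − 702.25 = 72.75
Sxy = Σxy − (Σx)(Σy)/n = 3763.56 − 3511.25 = 252.31
Syy = Σy² − (Σy)²/n = 18512.8614 − 17556.25 = 956.6114
b = Sxy/Sxx = 252.31/72.75 = 3.468179
SSE = Syy − b·Sxy = 956.6114 − 3.468179·252.31 = 81.555234

81.555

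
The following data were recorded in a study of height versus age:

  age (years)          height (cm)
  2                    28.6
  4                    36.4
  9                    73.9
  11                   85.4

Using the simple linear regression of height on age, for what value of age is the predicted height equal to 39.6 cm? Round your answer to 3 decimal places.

n = 4, Σx = 26, Σy = 224.3, Σxy = 1807.3, Σx² = 222
Sxx = Σx² − (Σx)²/n = 222 − 169 = 53
Sxy = Σxy − (Σx)(Σy)/n = 1807.3 − 1457.95 = 349.35
b = Sxy/Sxx = 349.35/53 = 6.591509
a = ȳ − b·x̄ = 56.075 − 6.591509·6.5 = 13.230189
Set a + b·x = 39.6: x = (39.6 − 13.230189) / 6.591509 = 4.000572

4.001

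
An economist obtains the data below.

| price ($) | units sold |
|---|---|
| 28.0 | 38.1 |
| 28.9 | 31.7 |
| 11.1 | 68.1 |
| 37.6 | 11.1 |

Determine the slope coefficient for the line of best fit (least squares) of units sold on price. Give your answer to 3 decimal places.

n = 4, Σx = 105.6, Σy = 149, Σxy = 3156.2, Σx² = 3156.18
Sxx = Σx² − (Σx)²/n = 3156.18 − 2787.84 = 368.34
Sxy = Σxy − (Σx)(Σy)/n = 3156.2 − 3933.6 = -777.4
b = Sxy/Sxx = -777.4/368.34 = -2.110550

-2.111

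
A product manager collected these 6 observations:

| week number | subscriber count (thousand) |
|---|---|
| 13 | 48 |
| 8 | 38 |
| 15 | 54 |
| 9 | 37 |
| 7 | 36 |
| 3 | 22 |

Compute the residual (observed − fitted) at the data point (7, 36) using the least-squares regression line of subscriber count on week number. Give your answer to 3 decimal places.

2.314

n = 6, Σx = 55, Σy = 235, Σxy = 2389, Σx² = 597
Sxx = Σx² − (Σx)²/n = 597 − 504.166667 = 92.833333
Sxy = Σxy − (Σx)(Σy)/n = 2389 − 2154.166667 = 234.833333
b = Sxy/Sxx = 234.833333/92.833333 = 2.529623
a = ȳ − b·x̄ = 39.166667 − 2.529623·9.166667 = 15.978456
ŷ(7) = 15.978456 + 2.529623·7 = 33.685817
residual = y − ŷ = 36 − 33.685817 = 2.314183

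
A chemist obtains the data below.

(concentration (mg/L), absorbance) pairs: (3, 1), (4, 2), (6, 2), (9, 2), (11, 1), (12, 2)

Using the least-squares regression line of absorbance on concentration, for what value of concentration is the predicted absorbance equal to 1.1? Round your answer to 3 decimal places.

-31.883

n = 6, Σx = 45, Σy = 10, Σxy = 76, Σx² = 407
Sxx = Σx² − (Σx)²/n = 407 − 337.5 = 69.5
Sxy = Σxy − (Σx)(Σy)/n = 76 − 75 = 1
b = Sxy/Sxx = 1/69.5 = 0.014388
a = ȳ − b·x̄ = 1.666667 − 0.014388·7.5 = 1.558753
Set a + b·x = 1.1: x = (1.1 − 1.558753) / 0.014388 = -31.883333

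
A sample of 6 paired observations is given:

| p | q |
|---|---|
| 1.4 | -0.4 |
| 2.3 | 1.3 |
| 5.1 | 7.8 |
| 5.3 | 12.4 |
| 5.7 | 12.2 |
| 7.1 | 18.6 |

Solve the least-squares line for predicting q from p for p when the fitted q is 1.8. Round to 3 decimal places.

n = 6, Σx = 26.9, Σy = 51.9, Σxy = 309.53, Σx² = 144.25
Sxx = Σx² − (Σx)²/n = 144.25 − 120.601667 = 23.648333
Sxy = Σxy − (Σx)(Σy)/n = 309.53 − 232.685 = 76.845
b = Sxy/Sxx = 76.845/23.648333 = 3.249489
a = ȳ − b·x̄ = 8.65 − 3.249489·4.483333 = -5.918543
Set a + b·x = 1.8: x = (1.8 − (-5.918543)) / 3.249489 = 2.375310

2.375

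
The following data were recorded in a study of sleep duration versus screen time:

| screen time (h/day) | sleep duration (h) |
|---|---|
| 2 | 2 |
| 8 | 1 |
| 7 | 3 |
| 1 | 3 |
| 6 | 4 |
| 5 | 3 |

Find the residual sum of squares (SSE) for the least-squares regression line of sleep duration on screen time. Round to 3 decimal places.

5.193

n = 6, Σx = 29, Σy = 16, Σxy = 75, Σx² = 179, Σy² = 48
Sxx = Σx² − (Σx)²/n = 179 − 140.166667 = 38.833333
Sxy = Σxy − (Σx)(Σy)/n = 75 − 77.333333 = -2.333333
Syy = Σy² − (Σy)²/n = 48 − 42.666667 = 5.333333
b = Sxy/Sxx = -2.333333/38.833333 = -0.060086
SSE = Syy − b·Sxy = 5.333333 − (-0.060086)·(-2.333333) = 5.193133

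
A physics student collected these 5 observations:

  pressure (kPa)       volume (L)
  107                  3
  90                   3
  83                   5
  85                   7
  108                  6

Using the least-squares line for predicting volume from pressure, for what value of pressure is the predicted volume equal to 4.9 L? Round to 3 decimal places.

91.884

n = 5, Σx = 473, Σy = 24, Σxy = 2249, Σx² = 45327
Sxx = Σx² − (Σx)²/n = 45327 − 44745.8 = 581.2
Sxy = Σxy − (Σx)(Σy)/n = 2249 − 2270.4 = -21.4
b = Sxy/Sxx = -21.4/581.2 = -0.036820
a = ȳ − b·x̄ = 4.8 − (-0.036820)·94.6 = 8.283207
Set a + b·x = 4.9: x = (4.9 − 8.283207) / (-0.036820) = 91.884112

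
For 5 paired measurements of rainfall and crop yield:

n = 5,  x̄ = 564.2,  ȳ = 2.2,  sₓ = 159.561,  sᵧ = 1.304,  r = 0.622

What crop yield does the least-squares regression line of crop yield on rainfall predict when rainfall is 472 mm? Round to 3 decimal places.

1.731

b = r · sᵧ/sₓ = 0.622 · 1.304/159.561 = 0.005083
a = ȳ − b·x̄ = 2.2 − 0.005083·564.2 = -0.667968
ŷ(472) = a + b·472 = -0.667968 + 0.005083·472 = 1.731325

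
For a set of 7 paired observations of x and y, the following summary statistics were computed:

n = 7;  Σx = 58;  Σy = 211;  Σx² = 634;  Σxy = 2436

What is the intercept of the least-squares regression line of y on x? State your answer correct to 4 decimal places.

Sxx = Σx² − (Σx)²/n = 634 − 480.571429 = 153.428571
Sxy = Σxy − (Σx)(Σy)/n = 2436 − 1748.285714 = 687.714286
b = Sxy/Sxx = 687.714286/153.428571 = 4.482309
a = ȳ − b·x̄ = 30.142857 − 4.482309·8.285714 = -6.996276

-6.9963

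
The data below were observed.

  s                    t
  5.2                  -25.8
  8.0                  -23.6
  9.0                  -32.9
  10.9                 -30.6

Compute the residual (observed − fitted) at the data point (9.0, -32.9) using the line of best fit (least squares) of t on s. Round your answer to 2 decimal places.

-3.89

n = 4, Σx = 33.1, Σy = -112.9, Σxy = -952.6, Σx² = 290.85
Sxx = Σx² − (Σx)²/n = 290.85 − 273.9025 = 16.9475
Sxy = Σxy − (Σx)(Σy)/n = -952.6 − (-934.2475) = -18.3525
b = Sxy/Sxx = -18.3525/16.9475 = -1.082903
a = ȳ − b·x̄ = -28.225 − (-1.082903)·8.275 = -19.263977
ŷ(9.0) = -19.263977 + (-1.082903)·9 = -29.010105
residual = y − ŷ = -32.9 − (-29.010105) = -3.889895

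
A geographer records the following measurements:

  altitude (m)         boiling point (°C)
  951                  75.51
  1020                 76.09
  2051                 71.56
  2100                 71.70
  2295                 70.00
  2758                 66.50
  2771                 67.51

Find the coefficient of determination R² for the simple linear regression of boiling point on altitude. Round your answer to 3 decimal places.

0.962

n = 7, Σx = 13946, Σy = 498.87, Σxy = 977888.58, Σx² = 31113432, Σy² = 35633.0219
Sxx = Σx² − (Σx)²/n = 31113432 − 27784416.571429 = 3329015.428571
Sxy = Σxy − (Σx)(Σy)/n = 977888.58 − 993891.574286 = -16002.994286
Syy = Σy² − (Σy)²/n = 35633.0219 − 35553.039557 = 79.982343
R² = Sxy²/(Sxx·Syy) = (-16002.994286)²/(3329015.428571·79.982343) = 0.961817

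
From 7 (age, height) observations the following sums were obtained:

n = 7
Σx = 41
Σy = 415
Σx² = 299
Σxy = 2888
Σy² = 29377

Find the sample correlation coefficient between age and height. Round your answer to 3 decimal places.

0.863

Sxx = Σx² − (Σx)²/n = 299 − 240.142857 = 58.857143
Sxy = Σxy − (Σx)(Σy)/n = 2888 − 2430.714286 = 457.285714
Syy = Σy² − (Σy)²/n = 29377 − 24603.571429 = 4773.428571
r = Sxy/√(Sxx·Syy) = 457.285714/√(280950.367347) = 457.285714/530.047514 = 0.862726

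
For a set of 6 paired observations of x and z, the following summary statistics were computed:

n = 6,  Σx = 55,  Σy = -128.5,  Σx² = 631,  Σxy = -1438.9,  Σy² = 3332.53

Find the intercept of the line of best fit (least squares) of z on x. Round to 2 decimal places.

-2.55

Sxx = Σx² − (Σx)²/n = 631 − 504.166667 = 126.833333
Sxy = Σxy − (Σx)(Σy)/n = -1438.9 − (-1177.916667) = -260.983333
b = Sxy/Sxx = -260.983333/126.833333 = -2.057687
a = ȳ − b·x̄ = -21.416667 − (-2.057687)·9.166667 = -2.554534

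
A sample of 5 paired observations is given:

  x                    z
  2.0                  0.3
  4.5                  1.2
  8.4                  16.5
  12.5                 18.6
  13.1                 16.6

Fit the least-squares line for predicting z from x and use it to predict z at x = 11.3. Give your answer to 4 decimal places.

16.1742

n = 5, Σx = 40.5, Σy = 53.2, Σxy = 594.56, Σx² = 422.67
Sxx = Σx² − (Σx)²/n = 422.67 − 328.05 = 94.62
Sxy = Σxy − (Σx)(Σy)/n = 594.56 − 430.92 = 163.64
b = Sxy/Sxx = 163.64/94.62 = 1.729444
a = ȳ − b·x̄ = 10.64 − 1.729444·8.1 = -3.368497
ŷ(11.3) = a + b·11.3 = -3.368497 + 1.729444·11.3 = 16.174221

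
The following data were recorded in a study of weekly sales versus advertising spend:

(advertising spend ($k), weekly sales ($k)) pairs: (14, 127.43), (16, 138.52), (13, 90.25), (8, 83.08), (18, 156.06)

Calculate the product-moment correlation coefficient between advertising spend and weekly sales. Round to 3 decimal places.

0.912

n = 5, Σx = 69, Σy = 595.34, Σxy = 8647.31, Σx² = 1009, Σy² = 74828.2678
Sxx = Σx² − (Σx)²/n = 1009 − 952.2 = 56.8
Sxy = Σxy − (Σx)(Σy)/n = 8647.31 − 8215.692 = 431.618
Syy = Σy² − (Σy)²/n = 74828.2678 − 70885.94312 = 3942.32468
r = Sxy/√(Sxx·Syy) = 431.618/√(223924.041824) = 431.618/473.206130 = 0.912114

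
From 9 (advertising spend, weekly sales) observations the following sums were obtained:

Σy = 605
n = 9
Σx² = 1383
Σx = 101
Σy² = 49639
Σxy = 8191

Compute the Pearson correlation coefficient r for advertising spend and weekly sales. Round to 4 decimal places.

Sxx = Σx² − (Σx)²/n = 1383 − 1133.444444 = 249.555556
Sxy = Σxy − (Σx)(Σy)/n = 8191 − 6789.444444 = 1401.555556
Syy = Σy² − (Σy)²/n = 49639 − 40669.444444 = 8969.555556
r = Sxy/√(Sxx·Syy) = 1401.555556/√(2238402.419753) = 1401.555556/1496.129145 = 0.936788

0.9368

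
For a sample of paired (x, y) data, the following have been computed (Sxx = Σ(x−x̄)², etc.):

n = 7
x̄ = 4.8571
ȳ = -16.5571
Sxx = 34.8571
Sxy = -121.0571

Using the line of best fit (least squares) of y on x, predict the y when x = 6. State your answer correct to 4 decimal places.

b = Sxy/Sxx = -121.0571/34.8571 = -3.472954
a = ȳ − b·x̄ = -16.5571 − (-3.472954)·4.8571 = 0.311384
ŷ(6) = a + b·6 = 0.311384 + (-3.472954)·6 = -20.526339

-20.5263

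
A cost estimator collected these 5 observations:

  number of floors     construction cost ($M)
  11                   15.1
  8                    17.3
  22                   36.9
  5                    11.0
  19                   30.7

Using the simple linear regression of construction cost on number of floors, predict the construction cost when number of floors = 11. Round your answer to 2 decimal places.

19.23

n = 5, Σx = 65, Σy = 111, Σxy = 1754.6, Σx² = 1055
Sxx = Σx² − (Σx)²/n = 1055 − 845 = 210
Sxy = Σxy − (Σx)(Σy)/n = 1754.6 − 1443 = 311.6
b = Sxy/Sxx = 311.6/210 = 1.483810
a = ȳ − b·x̄ = 22.2 − 1.483810·13 = 2.910476
ŷ(11) = a + b·11 = 2.910476 + 1.483810·11 = 19.232381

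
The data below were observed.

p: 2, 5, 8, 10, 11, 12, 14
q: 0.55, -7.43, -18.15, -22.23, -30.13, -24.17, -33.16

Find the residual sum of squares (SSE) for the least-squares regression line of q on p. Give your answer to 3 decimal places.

n = 7, Σx = 62, Σy = -134.72, Σxy = -1489.26, Σx² = 654, Σy² = 3470.6942
Sxx = Σx² − (Σx)²/n = 654 − 549.142857 = 104.857143
Sxy = Σxy − (Σx)(Σy)/n = -1489.26 − (-1193.234286) = -296.025714
Syy = Σy² − (Σy)²/n = 3470.6942 − 2592.782629 = 877.911571
b = Sxy/Sxx = -296.025714/104.857143 = -2.823134
SSE = Syy − b·Sxy = 877.911571 − (-2.823134)·(-296.025714) = 42.191456

42.191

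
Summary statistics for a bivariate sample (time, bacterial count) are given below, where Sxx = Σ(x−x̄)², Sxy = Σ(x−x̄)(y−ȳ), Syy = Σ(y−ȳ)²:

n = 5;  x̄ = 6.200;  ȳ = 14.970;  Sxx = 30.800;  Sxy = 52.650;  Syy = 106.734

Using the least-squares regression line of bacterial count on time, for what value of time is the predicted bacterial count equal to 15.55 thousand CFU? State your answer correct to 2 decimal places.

6.54

b = Sxy/Sxx = 52.65/30.8 = 1.709416
a = ȳ − b·x̄ = 14.97 − 1.709416·6.2 = 4.371623
Set a + b·x = 15.55: x = (15.55 − 4.371623) / 1.709416 = 6.539297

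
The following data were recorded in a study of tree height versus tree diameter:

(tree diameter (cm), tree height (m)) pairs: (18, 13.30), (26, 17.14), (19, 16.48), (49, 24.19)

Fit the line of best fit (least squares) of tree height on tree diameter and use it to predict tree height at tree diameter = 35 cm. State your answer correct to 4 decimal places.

19.9288

n = 4, Σx = 112, Σy = 71.11, Σxy = 2183.47, Σx² = 3762
Sxx = Σx² − (Σx)²/n = 3762 − 3136 = 626
Sxy = Σxy − (Σx)(Σy)/n = 2183.47 − 1991.08 = 192.39
b = Sxy/Sxx = 192.39/626 = 0.307332
a = ȳ − b·x̄ = 17.7775 − 0.307332·28 = 9.172196
ŷ(35) = a + b·35 = 9.172196 + 0.307332·35 = 19.928826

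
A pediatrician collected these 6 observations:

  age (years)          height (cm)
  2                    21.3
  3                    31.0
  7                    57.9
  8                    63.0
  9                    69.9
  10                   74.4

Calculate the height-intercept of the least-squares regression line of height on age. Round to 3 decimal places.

n = 6, Σx = 39, Σy = 317.5, Σxy = 2418, Σx² = 307
Sxx = Σx² − (Σx)²/n = 307 − 253.5 = 53.5
Sxy = Σxy − (Σx)(Σy)/n = 2418 − 2063.75 = 354.25
b = Sxy/Sxx = 354.25/53.5 = 6.621495
a = ȳ − b·x̄ = 52.916667 − 6.621495·6.5 = 9.876947

9.877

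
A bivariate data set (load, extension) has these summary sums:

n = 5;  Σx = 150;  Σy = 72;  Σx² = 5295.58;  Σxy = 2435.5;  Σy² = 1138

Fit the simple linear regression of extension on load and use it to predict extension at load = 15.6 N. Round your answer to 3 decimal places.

9.413

Sxx = Σx² − (Σx)²/n = 5295.58 − 4500 = 795.58
Sxy = Σxy − (Σx)(Σy)/n = 2435.5 − 2160 = 275.5
b = Sxy/Sxx = 275.5/795.58 = 0.346288
a = ȳ − b·x̄ = 14.4 − 0.346288·30 = 4.011353
ŷ(15.6) = a + b·15.6 = 4.011353 + 0.346288·15.6 = 9.413449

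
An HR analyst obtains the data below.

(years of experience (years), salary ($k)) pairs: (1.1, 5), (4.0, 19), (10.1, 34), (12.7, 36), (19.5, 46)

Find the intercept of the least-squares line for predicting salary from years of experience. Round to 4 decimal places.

n = 5, Σx = 47.4, Σy = 140, Σxy = 1779.1, Σx² = 660.76
Sxx = Σx² − (Σx)²/n = 660.76 − 449.352 = 211.408
Sxy = Σxy − (Σx)(Σy)/n = 1779.1 − 1327.2 = 451.9
b = Sxy/Sxx = 451.9/211.408 = 2.137573
a = ȳ − b·x̄ = 28 − 2.137573·9.48 = 7.735809

7.7358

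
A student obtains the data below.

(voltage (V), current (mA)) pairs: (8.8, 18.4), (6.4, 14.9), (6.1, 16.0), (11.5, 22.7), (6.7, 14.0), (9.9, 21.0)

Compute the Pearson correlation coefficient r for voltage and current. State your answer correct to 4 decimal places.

0.9600

n = 6, Σx = 49.4, Σy = 107, Σxy = 917.63, Σx² = 430.76, Σy² = 1968.86
Sxx = Σx² − (Σx)²/n = 430.76 − 406.726667 = 24.033333
Sxy = Σxy − (Σx)(Σy)/n = 917.63 − 880.966667 = 36.663333
Syy = Σy² − (Σy)²/n = 1968.86 − 1908.166667 = 60.693333
r = Sxy/√(Sxx·Syy) = 36.663333/√(1458.663111) = 36.663333/38.192448 = 0.959963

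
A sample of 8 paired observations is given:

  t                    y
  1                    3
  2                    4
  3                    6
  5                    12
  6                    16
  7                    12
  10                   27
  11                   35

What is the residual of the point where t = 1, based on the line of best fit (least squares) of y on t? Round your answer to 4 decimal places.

2.5755

n = 8, Σx = 45, Σy = 115, Σxy = 924, Σx² = 345
Sxx = Σx² − (Σx)²/n = 345 − 253.125 = 91.875
Sxy = Σxy − (Σx)(Σy)/n = 924 − 646.875 = 277.125
b = Sxy/Sxx = 277.125/91.875 = 3.016327
a = ȳ − b·x̄ = 14.375 − 3.016327·5.625 = -2.591837
ŷ(1) = -2.591837 + 3.016327·1 = 0.424490
residual = y − ŷ = 3 − 0.424490 = 2.575510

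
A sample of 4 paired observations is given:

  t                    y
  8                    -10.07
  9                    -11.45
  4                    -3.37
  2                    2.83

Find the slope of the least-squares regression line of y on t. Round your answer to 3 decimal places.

-1.972

n = 4, Σx = 23, Σy = -22.06, Σxy = -191.43, Σx² = 165
Sxx = Σx² − (Σx)²/n = 165 − 132.25 = 32.75
Sxy = Σxy − (Σx)(Σy)/n = -191.43 − (-126.845) = -64.585
b = Sxy/Sxx = -64.585/32.75 = -1.972061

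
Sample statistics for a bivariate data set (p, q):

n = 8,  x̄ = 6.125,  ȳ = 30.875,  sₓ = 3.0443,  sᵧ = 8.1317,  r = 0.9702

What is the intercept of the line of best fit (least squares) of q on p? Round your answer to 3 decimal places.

b = r · sᵧ/sₓ = 0.9702 · 8.1317/3.0443 = 2.591524
a = ȳ − b·x̄ = 30.875 − 2.591524·6.125 = 15.001918

15.002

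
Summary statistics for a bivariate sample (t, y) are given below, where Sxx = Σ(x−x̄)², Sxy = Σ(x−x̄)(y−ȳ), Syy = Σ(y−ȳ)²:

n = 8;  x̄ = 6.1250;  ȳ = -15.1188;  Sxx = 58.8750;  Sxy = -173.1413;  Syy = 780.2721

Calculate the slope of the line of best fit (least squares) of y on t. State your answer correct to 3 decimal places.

-2.941

b = Sxy/Sxx = -173.1413/58.875 = -2.940829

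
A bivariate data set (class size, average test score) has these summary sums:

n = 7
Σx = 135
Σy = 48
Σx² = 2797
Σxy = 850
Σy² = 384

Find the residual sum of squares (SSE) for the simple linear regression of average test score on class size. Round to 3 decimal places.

25.220

Sxx = Σx² − (Σx)²/n = 2797 − 2603.571429 = 193.428571
Sxy = Σxy − (Σx)(Σy)/n = 850 − 925.714286 = -75.714286
Syy = Σy² − (Σy)²/n = 384 − 329.142857 = 54.857143
b = Sxy/Sxx = -75.714286/193.428571 = -0.391433
SSE = Syy − b·Sxy = 54.857143 − (-0.391433)·(-75.714286) = 25.220089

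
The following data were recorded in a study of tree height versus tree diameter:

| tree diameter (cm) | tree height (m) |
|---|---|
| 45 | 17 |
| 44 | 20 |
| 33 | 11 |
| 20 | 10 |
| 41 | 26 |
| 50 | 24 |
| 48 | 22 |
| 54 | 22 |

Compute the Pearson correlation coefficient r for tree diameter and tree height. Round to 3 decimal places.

0.791

n = 8, Σx = 335, Σy = 152, Σxy = 6718, Σx² = 14851, Σy² = 3130
Sxx = Σx² − (Σx)²/n = 14851 − 14028.125 = 822.875
Sxy = Σxy − (Σx)(Σy)/n = 6718 − 6365 = 353
Syy = Σy² − (Σy)²/n = 3130 − 2888 = 242
r = Sxy/√(Sxx·Syy) = 353/√(199135.75) = 353/446.246288 = 0.791043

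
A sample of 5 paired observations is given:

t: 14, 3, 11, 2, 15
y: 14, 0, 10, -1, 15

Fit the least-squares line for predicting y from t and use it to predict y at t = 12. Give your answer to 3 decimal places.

11.340

n = 5, Σx = 45, Σy = 38, Σxy = 529, Σx² = 555
Sxx = Σx² − (Σx)²/n = 555 − 405 = 150
Sxy = Σxy − (Σx)(Σy)/n = 529 − 342 = 187
b = Sxy/Sxx = 187/150 = 1.246667
a = ȳ − b·x̄ = 7.6 − 1.246667·9 = -3.62
ŷ(12) = a + b·12 = -3.62 + 1.246667·12 = 11.34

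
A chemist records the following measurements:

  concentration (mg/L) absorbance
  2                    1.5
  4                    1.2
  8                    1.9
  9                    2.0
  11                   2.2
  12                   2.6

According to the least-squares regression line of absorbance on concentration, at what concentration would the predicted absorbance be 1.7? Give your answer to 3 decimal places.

n = 6, Σx = 46, Σy = 11.4, Σxy = 96.4, Σx² = 430
Sxx = Σx² − (Σx)²/n = 430 − 352.666667 = 77.333333
Sxy = Σxy − (Σx)(Σy)/n = 96.4 − 87.4 = 9
b = Sxy/Sxx = 9/77.333333 = 0.116379
a = ȳ − b·x̄ = 1.9 − 0.116379·7.666667 = 1.007759
Set a + b·x = 1.7: x = (1.7 − 1.007759) / 0.116379 = 5.948148

5.948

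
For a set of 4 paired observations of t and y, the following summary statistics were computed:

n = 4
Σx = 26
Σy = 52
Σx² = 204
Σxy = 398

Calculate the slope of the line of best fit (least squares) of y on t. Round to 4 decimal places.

Sxx = Σx² − (Σx)²/n = 204 − 169 = 35
Sxy = Σxy − (Σx)(Σy)/n = 398 − 338 = 60
b = Sxy/Sxx = 60/35 = 1.714286

1.7143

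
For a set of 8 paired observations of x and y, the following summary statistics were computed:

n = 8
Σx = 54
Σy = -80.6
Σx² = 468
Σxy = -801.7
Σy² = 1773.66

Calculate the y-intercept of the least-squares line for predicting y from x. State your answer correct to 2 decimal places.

6.73

Sxx = Σx² − (Σx)²/n = 468 − 364.5 = 103.5
Sxy = Σxy − (Σx)(Σy)/n = -801.7 − (-544.05) = -257.65
b = Sxy/Sxx = -257.65/103.5 = -2.489372
a = ȳ − b·x̄ = -10.075 − (-2.489372)·6.75 = 6.728261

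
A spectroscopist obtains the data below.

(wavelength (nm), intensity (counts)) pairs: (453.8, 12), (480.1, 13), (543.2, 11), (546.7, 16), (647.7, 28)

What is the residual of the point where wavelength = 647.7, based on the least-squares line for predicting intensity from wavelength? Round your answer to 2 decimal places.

n = 5, Σx = 2671.5, Σy = 80, Σxy = 44544.9, Σx² = 1449892.87
Sxx = Σx² − (Σx)²/n = 1449892.87 − 1427382.45 = 22510.42
Sxy = Σxy − (Σx)(Σy)/n = 44544.9 − 42744 = 1800.9
b = Sxy/Sxx = 1800.9/22510.42 = 0.080003
a = ȳ − b·x̄ = 16 − 0.080003·534.3 = -26.745576
ŷ(647.7) = -26.745576 + 0.080003·647.7 = 25.072335
residual = y − ŷ = 28 − 25.072335 = 2.927665

2.93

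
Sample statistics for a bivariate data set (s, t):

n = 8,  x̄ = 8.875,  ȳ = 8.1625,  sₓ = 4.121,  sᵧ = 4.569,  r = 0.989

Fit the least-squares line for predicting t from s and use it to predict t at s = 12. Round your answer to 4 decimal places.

11.5891

b = r · sᵧ/sₓ = 0.989 · 4.569/4.121 = 1.096516
a = ȳ − b·x̄ = 8.1625 − 1.096516·8.875 = -1.569076
ŷ(12) = a + b·12 = -1.569076 + 1.096516·12 = 11.589111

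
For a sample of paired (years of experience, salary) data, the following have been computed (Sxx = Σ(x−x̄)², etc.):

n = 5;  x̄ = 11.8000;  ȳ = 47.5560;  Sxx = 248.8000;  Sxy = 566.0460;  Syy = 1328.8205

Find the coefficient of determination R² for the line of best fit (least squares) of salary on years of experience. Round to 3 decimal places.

0.969

R² = Sxy²/(Sxx·Syy) = (566.046)²/(248.8·1328.8205) = 0.969141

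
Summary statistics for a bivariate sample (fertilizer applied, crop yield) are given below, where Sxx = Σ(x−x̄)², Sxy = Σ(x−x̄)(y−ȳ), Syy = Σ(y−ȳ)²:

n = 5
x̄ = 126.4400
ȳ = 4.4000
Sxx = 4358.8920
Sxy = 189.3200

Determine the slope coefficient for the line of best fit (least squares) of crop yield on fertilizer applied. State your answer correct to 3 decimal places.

b = Sxy/Sxx = 189.32/4358.892 = 0.043433

0.043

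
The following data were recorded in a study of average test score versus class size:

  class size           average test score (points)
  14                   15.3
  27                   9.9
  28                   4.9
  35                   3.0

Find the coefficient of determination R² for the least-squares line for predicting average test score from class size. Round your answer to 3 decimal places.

0.893

n = 4, Σx = 104, Σy = 33.1, Σxy = 723.7, Σx² = 2934, Σy² = 365.11
Sxx = Σx² − (Σx)²/n = 2934 − 2704 = 230
Sxy = Σxy − (Σx)(Σy)/n = 723.7 − 860.6 = -136.9
Syy = Σy² − (Σy)²/n = 365.11 − 273.9025 = 91.2075
R² = Sxy²/(Sxx·Syy) = (-136.9)²/(230·91.2075) = 0.893405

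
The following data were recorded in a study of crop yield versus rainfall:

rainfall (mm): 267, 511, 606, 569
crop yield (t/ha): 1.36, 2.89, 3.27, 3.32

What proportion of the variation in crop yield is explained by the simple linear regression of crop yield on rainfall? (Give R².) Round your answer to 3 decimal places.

0.984

n = 4, Σx = 1953, Σy = 10.84, Σxy = 5710.61, Σx² = 1023407, Σy² = 31.917
Sxx = Σx² − (Σx)²/n = 1023407 − 953552.25 = 69854.75
Sxy = Σxy − (Σx)(Σy)/n = 5710.61 − 5292.63 = 417.98
Syy = Σy² − (Σy)²/n = 31.917 − 29.3764 = 2.5406
R² = Sxy²/(Sxx·Syy) = (417.98)²/(69854.75·2.5406) = 0.984416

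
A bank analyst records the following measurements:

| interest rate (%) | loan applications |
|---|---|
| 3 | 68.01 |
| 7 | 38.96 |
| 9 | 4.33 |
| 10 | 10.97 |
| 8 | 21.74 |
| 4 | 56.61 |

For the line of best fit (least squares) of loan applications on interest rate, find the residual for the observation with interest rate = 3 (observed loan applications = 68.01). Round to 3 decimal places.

0.505

n = 6, Σx = 41, Σy = 200.62, Σxy = 1025.78, Σx² = 319
Sxx = Σx² − (Σx)²/n = 319 − 280.166667 = 38.833333
Sxy = Σxy − (Σx)(Σy)/n = 1025.78 − 1370.903333 = -345.123333
b = Sxy/Sxx = -345.123333/38.833333 = -8.887296
a = ȳ − b·x̄ = 33.436667 − (-8.887296)·6.833333 = 94.166524
ŷ(3) = 94.166524 + (-8.887296)·3 = 67.504635
residual = y − ŷ = 68.01 − 67.504635 = 0.505365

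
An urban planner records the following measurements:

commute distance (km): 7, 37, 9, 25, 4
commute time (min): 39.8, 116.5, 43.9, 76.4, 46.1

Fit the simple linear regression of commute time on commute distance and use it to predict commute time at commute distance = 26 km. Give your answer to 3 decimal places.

86.105

n = 5, Σx = 82, Σy = 322.7, Σxy = 7078.6, Σx² = 2140
Sxx = Σx² − (Σx)²/n = 2140 − 1344.8 = 795.2
Sxy = Σxy − (Σx)(Σy)/n = 7078.6 − 5292.28 = 1786.32
b = Sxy/Sxx = 1786.32/795.2 = 2.246378
a = ȳ − b·x̄ = 64.54 − 2.246378·16.4 = 27.699396
ŷ(26) = a + b·26 = 27.699396 + 2.246378·26 = 86.105231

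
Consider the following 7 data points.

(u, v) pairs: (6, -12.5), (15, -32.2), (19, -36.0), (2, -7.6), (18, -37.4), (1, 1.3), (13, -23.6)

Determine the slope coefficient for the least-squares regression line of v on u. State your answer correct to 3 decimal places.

n = 7, Σx = 74, Σy = -148, Σxy = -2235.9, Σx² = 1120
Sxx = Σx² − (Σx)²/n = 1120 − 782.285714 = 337.714286
Sxy = Σxy − (Σx)(Σy)/n = -2235.9 − (-1564.571429) = -671.328571
b = Sxy/Sxx = -671.328571/337.714286 = -1.987860

-1.988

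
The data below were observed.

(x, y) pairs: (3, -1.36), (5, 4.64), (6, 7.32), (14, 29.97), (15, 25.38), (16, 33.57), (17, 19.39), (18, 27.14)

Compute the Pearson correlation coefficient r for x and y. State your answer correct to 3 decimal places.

n = 8, Σx = 94, Σy = 146.05, Σxy = 2218.59, Σx² = 1360, Σy² = 3858.8035
Sxx = Σx² − (Σx)²/n = 1360 − 1104.5 = 255.5
Sxy = Σxy − (Σx)(Σy)/n = 2218.59 − 1716.0875 = 502.5025
Syy = Σy² − (Σy)²/n = 3858.8035 − 2666.325313 = 1192.478188
r = Sxy/√(Sxx·Syy) = 502.5025/√(304678.176906) = 502.5025/551.976609 = 0.910369

0.910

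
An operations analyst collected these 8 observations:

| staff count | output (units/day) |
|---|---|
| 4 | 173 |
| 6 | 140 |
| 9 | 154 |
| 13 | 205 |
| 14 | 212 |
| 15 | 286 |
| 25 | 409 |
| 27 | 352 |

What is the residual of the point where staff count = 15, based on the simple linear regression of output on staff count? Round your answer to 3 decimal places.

n = 8, Σx = 113, Σy = 1931, Σxy = 32570, Σx² = 2077
Sxx = Σx² − (Σx)²/n = 2077 − 1596.125 = 480.875
Sxy = Σxy − (Σx)(Σy)/n = 32570 − 27275.375 = 5294.625
b = Sxy/Sxx = 5294.625/480.875 = 11.010398
a = ȳ − b·x̄ = 241.375 − 11.010398·14.125 = 85.853132
ŷ(15) = 85.853132 + 11.010398·15 = 251.009098
residual = y − ŷ = 286 − 251.009098 = 34.990902

34.991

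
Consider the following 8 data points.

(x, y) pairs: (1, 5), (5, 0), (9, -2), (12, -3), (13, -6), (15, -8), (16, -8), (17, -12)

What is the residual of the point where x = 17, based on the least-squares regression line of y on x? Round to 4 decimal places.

n = 8, Σx = 88, Σy = -34, Σxy = -579, Σx² = 1190
Sxx = Σx² − (Σx)²/n = 1190 − 968 = 222
Sxy = Σxy − (Σx)(Σy)/n = -579 − (-374) = -205
b = Sxy/Sxx = -205/222 = -0.923423
a = ȳ − b·x̄ = -4.25 − (-0.923423)·11 = 5.907658
ŷ(17) = 5.907658 + (-0.923423)·17 = -9.790541
residual = y − ŷ = -12 − (-9.790541) = -2.209459

-2.2095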